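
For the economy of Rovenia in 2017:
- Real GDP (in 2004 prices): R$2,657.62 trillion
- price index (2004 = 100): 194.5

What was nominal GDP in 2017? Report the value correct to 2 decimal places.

Nominal GDP = Real × (price index/100) = 2657.62 × 1.945 = 5169.07.

R$5,169.07 trillion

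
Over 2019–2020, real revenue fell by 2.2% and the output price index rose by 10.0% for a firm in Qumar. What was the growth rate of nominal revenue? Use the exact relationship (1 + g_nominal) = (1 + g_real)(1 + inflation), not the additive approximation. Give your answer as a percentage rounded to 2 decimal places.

7.58%

(1 + g_nom) = (1 + g_real)(1 + π) = 0.9780 × 1.1000 = 1.07580.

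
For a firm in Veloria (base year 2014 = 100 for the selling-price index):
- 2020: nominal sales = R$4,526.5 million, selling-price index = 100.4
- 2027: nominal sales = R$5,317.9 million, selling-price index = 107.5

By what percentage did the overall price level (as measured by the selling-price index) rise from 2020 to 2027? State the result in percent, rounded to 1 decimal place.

Price-level change = 107.5 / 100.4 − 1 = 0.0707.

7.1%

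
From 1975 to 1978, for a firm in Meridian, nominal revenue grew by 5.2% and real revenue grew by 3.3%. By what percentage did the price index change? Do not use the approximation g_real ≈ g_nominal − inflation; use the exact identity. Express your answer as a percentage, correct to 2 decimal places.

(1 + g_nom) = (1 + g_real)(1 + π), so π = 1.0520 / 1.0330 − 1 = 0.01839.

1.84%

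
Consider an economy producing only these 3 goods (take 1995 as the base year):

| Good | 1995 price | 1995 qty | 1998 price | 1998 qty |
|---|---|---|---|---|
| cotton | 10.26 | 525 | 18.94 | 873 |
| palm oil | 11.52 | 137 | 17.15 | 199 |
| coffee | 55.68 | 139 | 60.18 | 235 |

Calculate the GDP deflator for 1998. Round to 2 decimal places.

Nominal GDP 1998 = 18.94·873 + 17.15·199 + 60.18·235 = 34089.77.
Real GDP 1998 (at 1995 prices) = 10.26·873 + 11.52·199 + 55.68·235 = 24334.26.
Deflator = Nominal/Real × 100 = 34089.77/24334.26 × 100 = 140.090.

140.09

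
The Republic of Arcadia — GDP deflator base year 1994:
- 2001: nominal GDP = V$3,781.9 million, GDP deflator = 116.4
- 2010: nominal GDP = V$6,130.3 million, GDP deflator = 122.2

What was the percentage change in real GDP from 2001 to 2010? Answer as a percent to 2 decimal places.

Deflate each year: 2001 → 3781.9/1.164 = 3249.05; 2010 → 6130.3/1.222 = 5016.61.
So real GDP changed by 5016.61/3249.05 − 1 = 0.5440, i.e. 54.40%.

54.40%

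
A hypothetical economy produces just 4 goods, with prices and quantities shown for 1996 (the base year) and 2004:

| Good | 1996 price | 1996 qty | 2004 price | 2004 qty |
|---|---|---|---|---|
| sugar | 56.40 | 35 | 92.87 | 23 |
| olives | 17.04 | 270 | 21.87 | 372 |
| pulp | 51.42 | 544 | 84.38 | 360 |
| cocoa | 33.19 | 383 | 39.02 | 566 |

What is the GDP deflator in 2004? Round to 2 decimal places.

139.62

Nominal GDP 2004 = 92.87·23 + 21.87·372 + 84.38·360 + 39.02·566 = 62733.77.
Real GDP 2004 (at 1996 prices) = 56.40·23 + 17.04·372 + 51.42·360 + 33.19·566 = 44932.82.
Deflator = Nominal/Real × 100 = 62733.77/44932.82 × 100 = 139.617.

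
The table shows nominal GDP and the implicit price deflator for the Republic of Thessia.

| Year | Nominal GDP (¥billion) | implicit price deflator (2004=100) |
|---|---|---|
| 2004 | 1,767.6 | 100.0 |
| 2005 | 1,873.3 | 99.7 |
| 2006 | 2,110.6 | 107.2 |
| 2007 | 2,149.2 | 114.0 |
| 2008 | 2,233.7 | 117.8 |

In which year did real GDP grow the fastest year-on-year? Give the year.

2005: real = 1873.3/0.997 = 1878.94; growth vs 2004 (1767.60) = 6.30%.
2006: real = 2110.6/1.072 = 1968.84; growth vs 2005 (1878.94) = 4.78%.
2007: real = 2149.2/1.140 = 1885.26; growth vs 2006 (1968.84) = -4.25%.
2008: real = 2233.7/1.178 = 1896.18; growth vs 2007 (1885.26) = 0.58%.

2005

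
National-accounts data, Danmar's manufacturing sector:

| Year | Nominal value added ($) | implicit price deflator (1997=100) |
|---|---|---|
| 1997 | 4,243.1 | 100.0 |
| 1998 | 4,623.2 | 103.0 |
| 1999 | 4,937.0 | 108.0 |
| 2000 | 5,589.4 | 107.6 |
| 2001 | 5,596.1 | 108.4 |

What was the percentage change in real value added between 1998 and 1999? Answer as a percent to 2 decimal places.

Real value added 1998 = 4623.2/1.030 = 4488.54.
Real value added 1999 = 4937.0/1.080 = 4571.30.
Change = 4571.30/4488.54 − 1 = 0.0184.

1.84%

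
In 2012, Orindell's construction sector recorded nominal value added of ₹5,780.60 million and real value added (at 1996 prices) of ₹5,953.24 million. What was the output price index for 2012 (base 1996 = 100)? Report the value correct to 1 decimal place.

output price index = (Nominal / Real) × 100 = 5780.60 / 5953.24 × 100 = 97.10.

97.1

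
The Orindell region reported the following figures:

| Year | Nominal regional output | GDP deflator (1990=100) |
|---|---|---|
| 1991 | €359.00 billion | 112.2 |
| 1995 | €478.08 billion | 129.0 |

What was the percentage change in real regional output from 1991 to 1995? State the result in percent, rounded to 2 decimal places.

Deflate each year: 1991 → 359.00/1.122 = 319.96; 1995 → 478.08/1.290 = 370.60.
So real regional output changed by 370.60/319.96 − 1 = 0.1583, i.e. 15.83%.

15.83%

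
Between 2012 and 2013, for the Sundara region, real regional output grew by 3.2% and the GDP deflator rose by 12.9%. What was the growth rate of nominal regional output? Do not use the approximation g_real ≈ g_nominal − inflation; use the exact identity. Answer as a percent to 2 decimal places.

16.51%

(1 + g_nom) = (1 + g_real)(1 + π) = 1.0320 × 1.1290 = 1.16513.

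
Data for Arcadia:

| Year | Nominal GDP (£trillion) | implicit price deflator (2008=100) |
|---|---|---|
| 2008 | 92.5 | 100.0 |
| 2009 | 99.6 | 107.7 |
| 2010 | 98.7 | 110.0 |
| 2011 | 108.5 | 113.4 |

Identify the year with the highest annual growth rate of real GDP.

2009: real = 99.6/1.077 = 92.48; growth vs 2008 (92.50) = -0.02%.
2010: real = 98.7/1.100 = 89.73; growth vs 2009 (92.48) = -2.97%.
2011: real = 108.5/1.134 = 95.68; growth vs 2010 (89.73) = 6.63%.

2011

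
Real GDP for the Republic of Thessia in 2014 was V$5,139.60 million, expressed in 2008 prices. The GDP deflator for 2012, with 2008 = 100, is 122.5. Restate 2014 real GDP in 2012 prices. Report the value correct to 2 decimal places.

V$6,296.01 million

Real GDP in 2012 prices = Real GDP in 2008 prices × (P_2012/P_2008) = 5139.60 × 1.225 = 6296.01.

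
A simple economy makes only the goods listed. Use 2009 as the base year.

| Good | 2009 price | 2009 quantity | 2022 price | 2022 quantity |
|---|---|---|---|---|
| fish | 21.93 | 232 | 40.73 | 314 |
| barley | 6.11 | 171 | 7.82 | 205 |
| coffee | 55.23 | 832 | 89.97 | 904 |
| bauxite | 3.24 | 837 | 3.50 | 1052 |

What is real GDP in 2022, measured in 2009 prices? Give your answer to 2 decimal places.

Real GDP 2022 = Σ (p_2009 × q_2022) = 21.93·314 + 6.11·205 + 55.23·904 + 3.24·1052 = 61474.97.

61474.97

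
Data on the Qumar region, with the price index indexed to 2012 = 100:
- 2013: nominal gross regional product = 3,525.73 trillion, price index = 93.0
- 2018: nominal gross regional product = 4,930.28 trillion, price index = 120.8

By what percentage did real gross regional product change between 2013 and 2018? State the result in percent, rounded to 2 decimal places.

Deflate each year: 2013 → 3525.73/0.930 = 3791.11; 2018 → 4930.28/1.208 = 4081.36.
So real gross regional product changed by 4081.36/3791.11 − 1 = 0.0766, i.e. 7.66%.

7.66%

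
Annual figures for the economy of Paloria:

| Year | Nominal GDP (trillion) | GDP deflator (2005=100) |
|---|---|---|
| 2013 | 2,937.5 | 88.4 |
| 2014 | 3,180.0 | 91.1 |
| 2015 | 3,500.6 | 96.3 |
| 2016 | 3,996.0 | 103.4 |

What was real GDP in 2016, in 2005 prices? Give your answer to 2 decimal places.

3,864.60 trillion

Real GDP 2016 = 3996.0 / 1.034 = 3864.60.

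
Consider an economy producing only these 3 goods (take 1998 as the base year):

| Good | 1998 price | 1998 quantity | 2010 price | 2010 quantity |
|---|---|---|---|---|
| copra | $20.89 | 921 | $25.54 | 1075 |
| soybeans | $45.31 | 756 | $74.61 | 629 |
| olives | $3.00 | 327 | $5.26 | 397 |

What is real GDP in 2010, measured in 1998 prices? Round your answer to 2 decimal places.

$52147.74

Real GDP 2010 = Σ (p_1998 × q_2010) = 20.89·1075 + 45.31·629 + 3.00·397 = 52147.74.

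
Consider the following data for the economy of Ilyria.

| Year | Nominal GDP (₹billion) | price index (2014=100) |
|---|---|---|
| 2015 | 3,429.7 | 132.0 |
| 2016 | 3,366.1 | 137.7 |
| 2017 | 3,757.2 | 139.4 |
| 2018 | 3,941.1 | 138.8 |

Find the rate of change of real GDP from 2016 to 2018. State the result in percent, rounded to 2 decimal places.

16.15%

Real GDP 2016 = 3366.1/1.377 = 2444.52.
Real GDP 2018 = 3941.1/1.388 = 2839.41.
Change = 2839.41/2444.52 − 1 = 0.1615.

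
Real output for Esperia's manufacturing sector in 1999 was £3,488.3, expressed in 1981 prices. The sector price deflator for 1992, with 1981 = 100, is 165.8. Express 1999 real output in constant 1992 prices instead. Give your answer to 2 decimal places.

Real output in 1992 prices = Real output in 1981 prices × (P_1992/P_1981) = 3488.3 × 1.658 = 5783.60.

£5,783.60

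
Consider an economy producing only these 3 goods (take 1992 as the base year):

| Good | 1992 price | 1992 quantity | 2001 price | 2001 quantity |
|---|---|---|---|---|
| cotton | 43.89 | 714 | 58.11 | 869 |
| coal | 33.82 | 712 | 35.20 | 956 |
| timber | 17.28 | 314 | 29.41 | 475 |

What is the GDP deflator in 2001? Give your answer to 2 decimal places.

Nominal GDP 2001 = 58.11·869 + 35.20·956 + 29.41·475 = 98118.54.
Real GDP 2001 (at 1992 prices) = 43.89·869 + 33.82·956 + 17.28·475 = 78680.33.
Deflator = Nominal/Real × 100 = 98118.54/78680.33 × 100 = 124.705.

124.71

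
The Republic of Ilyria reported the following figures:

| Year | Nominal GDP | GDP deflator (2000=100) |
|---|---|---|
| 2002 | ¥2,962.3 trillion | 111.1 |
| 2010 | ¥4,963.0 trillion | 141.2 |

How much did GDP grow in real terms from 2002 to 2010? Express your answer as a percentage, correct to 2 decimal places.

31.82%

Real GDP 2002 = 2962.3 / 1.111 = 2666.34.
Real GDP 2010 = 4963.0 / 1.412 = 3514.87.
Real growth = 3514.87 / 2666.34 − 1 = 0.3182.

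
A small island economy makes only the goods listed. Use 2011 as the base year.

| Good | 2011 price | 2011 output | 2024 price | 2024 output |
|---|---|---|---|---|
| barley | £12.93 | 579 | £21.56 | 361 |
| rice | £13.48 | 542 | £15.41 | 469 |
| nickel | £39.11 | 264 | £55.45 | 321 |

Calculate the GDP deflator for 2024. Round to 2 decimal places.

139.35

Nominal GDP 2024 = 21.56·361 + 15.41·469 + 55.45·321 = 32809.90.
Real GDP 2024 (at 2011 prices) = 12.93·361 + 13.48·469 + 39.11·321 = 23544.16.
Deflator = Nominal/Real × 100 = 32809.90/23544.16 × 100 = 139.355.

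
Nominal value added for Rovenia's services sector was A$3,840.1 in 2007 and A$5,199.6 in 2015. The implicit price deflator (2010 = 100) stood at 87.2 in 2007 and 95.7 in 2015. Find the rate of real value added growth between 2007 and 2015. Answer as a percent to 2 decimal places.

Real value added 2007 = 3840.1 / 0.872 = 4403.78.
Real value added 2015 = 5199.6 / 0.957 = 5433.23.
Real growth = 5433.23 / 4403.78 − 1 = 0.2338.

23.38%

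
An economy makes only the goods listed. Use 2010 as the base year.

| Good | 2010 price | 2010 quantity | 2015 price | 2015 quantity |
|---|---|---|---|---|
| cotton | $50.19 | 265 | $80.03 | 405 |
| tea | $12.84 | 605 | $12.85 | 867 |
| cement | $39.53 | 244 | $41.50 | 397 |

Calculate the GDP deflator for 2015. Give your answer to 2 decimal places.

127.31

Nominal GDP 2015 = 80.03·405 + 12.85·867 + 41.50·397 = 60028.60.
Real GDP 2015 (at 2010 prices) = 50.19·405 + 12.84·867 + 39.53·397 = 47152.64.
Deflator = Nominal/Real × 100 = 60028.60/47152.64 × 100 = 127.307.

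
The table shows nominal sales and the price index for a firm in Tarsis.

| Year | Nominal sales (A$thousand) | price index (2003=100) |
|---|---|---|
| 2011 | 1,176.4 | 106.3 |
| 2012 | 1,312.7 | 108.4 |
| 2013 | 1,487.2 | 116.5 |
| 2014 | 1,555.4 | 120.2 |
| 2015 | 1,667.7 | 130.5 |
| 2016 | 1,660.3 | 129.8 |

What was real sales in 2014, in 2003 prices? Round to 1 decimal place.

Real sales 2014 = 1555.4 / 1.202 = 1294.01.

A$1,294.0 thousand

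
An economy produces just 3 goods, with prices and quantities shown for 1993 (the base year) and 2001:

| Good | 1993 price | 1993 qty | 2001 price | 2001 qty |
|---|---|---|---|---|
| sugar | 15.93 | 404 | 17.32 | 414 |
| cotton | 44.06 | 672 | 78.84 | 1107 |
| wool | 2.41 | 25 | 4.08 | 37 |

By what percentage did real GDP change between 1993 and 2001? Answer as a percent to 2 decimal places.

53.61%

Real GDP 1993 = Nominal GDP 1993 = 15.93·404 + 44.06·672 + 2.41·25 = 36104.29.
Real GDP 2001 (at 1993 prices) = 15.93·414 + 44.06·1107 + 2.41·37 = 55458.61.
Real growth = 55458.61/36104.29 − 1 = 0.5361.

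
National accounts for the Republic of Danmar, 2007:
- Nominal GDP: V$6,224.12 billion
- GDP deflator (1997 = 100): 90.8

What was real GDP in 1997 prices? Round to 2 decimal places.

V$6,854.76 billion

Real GDP = Nominal / (GDP deflator/100) = 6224.12 / 0.908 = 6854.76.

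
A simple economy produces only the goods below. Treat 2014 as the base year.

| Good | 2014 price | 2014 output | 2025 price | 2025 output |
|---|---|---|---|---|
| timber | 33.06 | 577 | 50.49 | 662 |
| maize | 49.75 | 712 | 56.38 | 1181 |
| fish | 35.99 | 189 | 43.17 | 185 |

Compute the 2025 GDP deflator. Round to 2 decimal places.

Nominal GDP 2025 = 50.49·662 + 56.38·1181 + 43.17·185 = 107995.61.
Real GDP 2025 (at 2014 prices) = 33.06·662 + 49.75·1181 + 35.99·185 = 87298.62.
Deflator = Nominal/Real × 100 = 107995.61/87298.62 × 100 = 123.708.

123.71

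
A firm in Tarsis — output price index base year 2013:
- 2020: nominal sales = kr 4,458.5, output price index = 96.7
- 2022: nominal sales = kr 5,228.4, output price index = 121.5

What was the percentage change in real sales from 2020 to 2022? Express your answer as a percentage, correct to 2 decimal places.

-6.67%

Real sales 2020 = 4458.5 / 0.967 = 4610.65.
Real sales 2022 = 5228.4 / 1.215 = 4303.21.
Real growth = 4303.21 / 4610.65 − 1 = -0.0667.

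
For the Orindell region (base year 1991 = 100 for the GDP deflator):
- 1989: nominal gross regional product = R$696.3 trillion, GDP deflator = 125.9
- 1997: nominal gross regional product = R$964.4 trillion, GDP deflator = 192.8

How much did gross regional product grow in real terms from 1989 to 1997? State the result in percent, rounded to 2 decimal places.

Deflate each year: 1989 → 696.3/1.259 = 553.06; 1997 → 964.4/1.928 = 500.21.
So real gross regional product changed by 500.21/553.06 − 1 = -0.0956, i.e. -9.56%.

-9.56%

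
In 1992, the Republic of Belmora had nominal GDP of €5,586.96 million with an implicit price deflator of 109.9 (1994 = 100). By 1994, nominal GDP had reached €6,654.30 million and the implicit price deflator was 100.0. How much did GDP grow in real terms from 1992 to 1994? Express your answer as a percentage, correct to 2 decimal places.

30.90%

Deflate each year: 1992 → 5586.96/1.099 = 5083.68; 1994 → 6654.30/1.000 = 6654.30.
So real GDP changed by 6654.30/5083.68 − 1 = 0.3090, i.e. 30.90%.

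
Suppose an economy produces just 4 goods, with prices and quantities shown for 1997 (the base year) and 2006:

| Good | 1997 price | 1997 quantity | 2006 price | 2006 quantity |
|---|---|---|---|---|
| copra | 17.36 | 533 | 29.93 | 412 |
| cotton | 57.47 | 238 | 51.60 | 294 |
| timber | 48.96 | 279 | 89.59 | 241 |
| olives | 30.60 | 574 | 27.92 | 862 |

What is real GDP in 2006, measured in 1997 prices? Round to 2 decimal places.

Real GDP 2006 = Σ (p_1997 × q_2006) = 17.36·412 + 57.47·294 + 48.96·241 + 30.60·862 = 62225.06.

62225.06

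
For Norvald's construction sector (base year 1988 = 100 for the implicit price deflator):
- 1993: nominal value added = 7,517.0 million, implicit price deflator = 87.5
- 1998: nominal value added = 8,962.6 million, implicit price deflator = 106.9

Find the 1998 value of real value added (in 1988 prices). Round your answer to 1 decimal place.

Real value added = Nominal / (implicit price deflator/100) = 8962.6 / 1.069 = 8384.10.

8,384.1 million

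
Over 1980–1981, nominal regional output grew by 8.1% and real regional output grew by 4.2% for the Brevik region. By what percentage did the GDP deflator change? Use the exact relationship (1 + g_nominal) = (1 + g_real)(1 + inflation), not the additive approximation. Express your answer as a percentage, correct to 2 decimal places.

3.74%

(1 + g_nom) = (1 + g_real)(1 + π), so π = 1.0810 / 1.0420 − 1 = 0.03743.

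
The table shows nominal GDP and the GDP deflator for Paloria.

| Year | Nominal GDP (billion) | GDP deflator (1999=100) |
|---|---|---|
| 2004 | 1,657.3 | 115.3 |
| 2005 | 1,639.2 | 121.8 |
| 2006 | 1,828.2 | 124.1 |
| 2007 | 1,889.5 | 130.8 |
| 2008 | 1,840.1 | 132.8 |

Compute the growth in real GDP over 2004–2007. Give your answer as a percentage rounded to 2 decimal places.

Real GDP 2004 = 1657.3/1.153 = 1437.38.
Real GDP 2007 = 1889.5/1.308 = 1444.57.
Change = 1444.57/1437.38 − 1 = 0.0050.

0.50%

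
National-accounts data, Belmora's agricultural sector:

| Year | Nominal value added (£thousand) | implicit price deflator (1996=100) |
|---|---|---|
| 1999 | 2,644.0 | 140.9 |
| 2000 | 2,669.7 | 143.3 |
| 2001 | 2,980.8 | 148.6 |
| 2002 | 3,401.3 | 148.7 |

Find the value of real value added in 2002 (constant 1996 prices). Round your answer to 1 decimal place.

£2,287.4 thousand

Real value added 2002 = 3401.3 / 1.487 = 2287.36.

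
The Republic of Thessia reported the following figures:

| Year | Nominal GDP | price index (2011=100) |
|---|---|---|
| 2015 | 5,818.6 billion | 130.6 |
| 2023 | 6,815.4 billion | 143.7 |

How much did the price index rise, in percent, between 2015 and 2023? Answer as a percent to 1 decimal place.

Price-level change = 143.7 / 130.6 − 1 = 0.1003.

10.0%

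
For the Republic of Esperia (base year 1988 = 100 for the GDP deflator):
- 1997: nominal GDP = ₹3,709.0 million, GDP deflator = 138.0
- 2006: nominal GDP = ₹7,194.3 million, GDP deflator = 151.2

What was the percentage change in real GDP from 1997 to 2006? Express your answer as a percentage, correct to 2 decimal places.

77.03%

Deflate each year: 1997 → 3709.0/1.380 = 2687.68; 2006 → 7194.3/1.512 = 4758.13.
So real GDP changed by 4758.13/2687.68 − 1 = 0.7703, i.e. 77.03%.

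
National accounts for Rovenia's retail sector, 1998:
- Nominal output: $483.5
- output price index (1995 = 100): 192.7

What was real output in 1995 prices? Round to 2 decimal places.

$250.91

Real output = Nominal / (output price index/100) = 483.5 / 1.927 = 250.91.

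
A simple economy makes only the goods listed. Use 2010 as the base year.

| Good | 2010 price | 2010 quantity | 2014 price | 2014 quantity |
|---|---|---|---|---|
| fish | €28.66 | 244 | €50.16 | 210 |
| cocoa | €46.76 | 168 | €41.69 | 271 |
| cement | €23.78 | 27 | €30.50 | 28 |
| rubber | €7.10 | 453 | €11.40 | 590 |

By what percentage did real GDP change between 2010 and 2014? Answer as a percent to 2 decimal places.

Real GDP 2010 = Nominal GDP 2010 = 28.66·244 + 46.76·168 + 23.78·27 + 7.10·453 = 18707.08.
Real GDP 2014 (at 2010 prices) = 28.66·210 + 46.76·271 + 23.78·28 + 7.10·590 = 23545.40.
Real growth = 23545.40/18707.08 − 1 = 0.2586.

25.86%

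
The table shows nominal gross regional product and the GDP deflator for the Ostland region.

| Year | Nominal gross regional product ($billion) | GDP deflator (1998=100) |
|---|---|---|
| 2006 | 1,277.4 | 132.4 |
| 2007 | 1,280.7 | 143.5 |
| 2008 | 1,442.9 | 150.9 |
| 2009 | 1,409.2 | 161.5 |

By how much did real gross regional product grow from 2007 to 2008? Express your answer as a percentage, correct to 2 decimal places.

7.14%

Real gross regional product 2007 = 1280.7/1.435 = 892.47.
Real gross regional product 2008 = 1442.9/1.509 = 956.20.
Change = 956.20/892.47 − 1 = 0.0714.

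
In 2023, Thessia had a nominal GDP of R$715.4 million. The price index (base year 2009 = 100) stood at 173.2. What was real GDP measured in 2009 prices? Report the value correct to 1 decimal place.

R$413.0 million

Real GDP = Nominal / (price index/100) = 715.4 / 1.732 = 413.05.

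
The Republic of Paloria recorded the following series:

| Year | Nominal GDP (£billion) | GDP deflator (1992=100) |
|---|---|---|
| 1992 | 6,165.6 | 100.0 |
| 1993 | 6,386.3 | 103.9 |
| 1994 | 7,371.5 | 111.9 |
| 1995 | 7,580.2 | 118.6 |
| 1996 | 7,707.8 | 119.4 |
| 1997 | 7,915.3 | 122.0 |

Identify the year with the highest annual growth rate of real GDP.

1994

1993: real = 6386.3/1.039 = 6146.58; growth vs 1992 (6165.60) = -0.31%.
1994: real = 7371.5/1.119 = 6587.58; growth vs 1993 (6146.58) = 7.17%.
1995: real = 7580.2/1.186 = 6391.40; growth vs 1994 (6587.58) = -2.98%.
1996: real = 7707.8/1.194 = 6455.44; growth vs 1995 (6391.40) = 1.00%.
1997: real = 7915.3/1.220 = 6487.95; growth vs 1996 (6455.44) = 0.50%.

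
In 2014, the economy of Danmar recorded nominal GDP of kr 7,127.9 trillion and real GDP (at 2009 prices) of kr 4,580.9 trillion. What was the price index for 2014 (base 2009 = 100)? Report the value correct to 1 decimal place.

price index = (Nominal / Real) × 100 = 7127.9 / 4580.9 × 100 = 155.60.

155.6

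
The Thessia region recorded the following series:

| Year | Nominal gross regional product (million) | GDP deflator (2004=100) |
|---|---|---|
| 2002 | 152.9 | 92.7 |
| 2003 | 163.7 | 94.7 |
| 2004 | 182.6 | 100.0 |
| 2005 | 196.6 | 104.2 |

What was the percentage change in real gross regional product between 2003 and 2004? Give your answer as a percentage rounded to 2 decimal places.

5.63%

Real gross regional product 2003 = 163.7/0.947 = 172.86.
Real gross regional product 2004 = 182.6/1.000 = 182.60.
Change = 182.60/172.86 − 1 = 0.0563.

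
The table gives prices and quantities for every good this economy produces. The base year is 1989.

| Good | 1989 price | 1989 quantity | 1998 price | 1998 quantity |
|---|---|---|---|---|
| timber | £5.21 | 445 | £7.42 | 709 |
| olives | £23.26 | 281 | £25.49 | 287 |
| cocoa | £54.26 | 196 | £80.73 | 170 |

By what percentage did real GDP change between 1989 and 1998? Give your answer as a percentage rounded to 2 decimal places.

Real GDP 1989 = Nominal GDP 1989 = 5.21·445 + 23.26·281 + 54.26·196 = 19489.47.
Real GDP 1998 (at 1989 prices) = 5.21·709 + 23.26·287 + 54.26·170 = 19593.71.
Real growth = 19593.71/19489.47 − 1 = 0.0053.

0.53%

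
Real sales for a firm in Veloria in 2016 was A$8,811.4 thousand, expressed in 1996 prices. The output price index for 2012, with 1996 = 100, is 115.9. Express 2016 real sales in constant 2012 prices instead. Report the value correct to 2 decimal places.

A$10,212.41 thousand

Real sales in 2012 prices = Real sales in 1996 prices × (P_2012/P_1996) = 8811.4 × 1.159 = 10212.41.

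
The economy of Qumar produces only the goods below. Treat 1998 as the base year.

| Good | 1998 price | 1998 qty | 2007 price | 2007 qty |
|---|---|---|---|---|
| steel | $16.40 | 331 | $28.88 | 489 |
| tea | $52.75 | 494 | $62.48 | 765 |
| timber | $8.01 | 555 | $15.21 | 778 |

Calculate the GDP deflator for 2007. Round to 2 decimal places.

135.07

Nominal GDP 2007 = 28.88·489 + 62.48·765 + 15.21·778 = 73752.90.
Real GDP 2007 (at 1998 prices) = 16.40·489 + 52.75·765 + 8.01·778 = 54605.13.
Deflator = Nominal/Real × 100 = 73752.90/54605.13 × 100 = 135.066.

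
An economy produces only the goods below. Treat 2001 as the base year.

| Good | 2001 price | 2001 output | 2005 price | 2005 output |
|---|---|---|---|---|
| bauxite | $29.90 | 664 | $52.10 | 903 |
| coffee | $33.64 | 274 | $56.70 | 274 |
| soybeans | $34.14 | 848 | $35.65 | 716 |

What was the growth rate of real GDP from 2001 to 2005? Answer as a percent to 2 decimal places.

4.55%

Real GDP 2001 = Nominal GDP 2001 = 29.90·664 + 33.64·274 + 34.14·848 = 58021.68.
Real GDP 2005 (at 2001 prices) = 29.90·903 + 33.64·274 + 34.14·716 = 60661.30.
Real growth = 60661.30/58021.68 − 1 = 0.0455.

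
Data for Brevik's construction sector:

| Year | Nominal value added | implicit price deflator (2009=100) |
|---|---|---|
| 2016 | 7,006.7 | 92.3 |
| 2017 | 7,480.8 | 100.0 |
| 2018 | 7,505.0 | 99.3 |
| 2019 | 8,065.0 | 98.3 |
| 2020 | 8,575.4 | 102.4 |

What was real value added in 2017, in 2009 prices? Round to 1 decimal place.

7,480.8

Real value added 2017 = 7480.8 / 1.000 = 7480.80.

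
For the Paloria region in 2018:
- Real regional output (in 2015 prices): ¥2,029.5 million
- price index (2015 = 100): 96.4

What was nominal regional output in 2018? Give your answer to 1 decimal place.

¥1,956.4 million

Nominal regional output = Real × (price index/100) = 2029.5 × 0.964 = 1956.44.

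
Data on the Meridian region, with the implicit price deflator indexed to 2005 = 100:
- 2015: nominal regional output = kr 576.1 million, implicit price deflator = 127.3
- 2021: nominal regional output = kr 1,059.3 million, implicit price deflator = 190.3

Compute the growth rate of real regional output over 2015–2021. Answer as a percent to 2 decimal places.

23.00%

Deflate each year: 2015 → 576.1/1.273 = 452.55; 2021 → 1059.3/1.903 = 556.65.
So real regional output changed by 556.65/452.55 − 1 = 0.2300, i.e. 23.00%.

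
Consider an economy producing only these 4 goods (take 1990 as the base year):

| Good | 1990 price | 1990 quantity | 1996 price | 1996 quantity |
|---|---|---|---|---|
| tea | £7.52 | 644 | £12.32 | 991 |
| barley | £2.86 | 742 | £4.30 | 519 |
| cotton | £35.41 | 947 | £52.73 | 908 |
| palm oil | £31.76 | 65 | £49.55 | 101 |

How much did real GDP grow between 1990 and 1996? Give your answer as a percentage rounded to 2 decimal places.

Real GDP 1990 = Nominal GDP 1990 = 7.52·644 + 2.86·742 + 35.41·947 + 31.76·65 = 42562.67.
Real GDP 1996 (at 1990 prices) = 7.52·991 + 2.86·519 + 35.41·908 + 31.76·101 = 44296.70.
Real growth = 44296.70/42562.67 − 1 = 0.0407.

4.07%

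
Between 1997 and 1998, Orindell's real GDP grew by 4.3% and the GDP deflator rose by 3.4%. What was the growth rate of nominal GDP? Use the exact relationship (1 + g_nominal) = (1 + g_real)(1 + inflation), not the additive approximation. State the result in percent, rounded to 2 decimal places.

(1 + g_nom) = (1 + g_real)(1 + π) = 1.0430 × 1.0340 = 1.07846.

7.85%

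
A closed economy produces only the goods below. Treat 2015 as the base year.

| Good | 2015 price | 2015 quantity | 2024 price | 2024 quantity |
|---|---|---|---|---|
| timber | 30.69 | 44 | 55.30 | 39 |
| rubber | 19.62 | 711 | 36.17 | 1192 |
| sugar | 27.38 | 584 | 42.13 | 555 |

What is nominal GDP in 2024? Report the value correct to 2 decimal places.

Nominal GDP 2024 = Σ (p_2024 × q_2024) = 55.30·39 + 36.17·1192 + 42.13·555 = 68653.49.

68653.49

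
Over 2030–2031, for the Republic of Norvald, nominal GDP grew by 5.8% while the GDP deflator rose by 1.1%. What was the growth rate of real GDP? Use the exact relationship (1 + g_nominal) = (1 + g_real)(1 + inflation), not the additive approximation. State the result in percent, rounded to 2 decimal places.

4.65%

(1 + g_nom) = (1 + g_real)(1 + π), so g_real = 1.0580 / 1.0110 − 1 = 0.04649.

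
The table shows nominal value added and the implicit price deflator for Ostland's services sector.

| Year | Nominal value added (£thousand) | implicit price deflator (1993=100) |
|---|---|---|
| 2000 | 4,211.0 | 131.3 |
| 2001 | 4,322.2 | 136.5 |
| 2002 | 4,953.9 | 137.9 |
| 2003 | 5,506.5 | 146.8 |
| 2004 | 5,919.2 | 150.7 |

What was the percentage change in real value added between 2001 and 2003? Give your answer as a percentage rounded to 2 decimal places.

18.46%

Real value added 2001 = 4322.2/1.365 = 3166.45.
Real value added 2003 = 5506.5/1.468 = 3751.02.
Change = 3751.02/3166.45 − 1 = 0.1846.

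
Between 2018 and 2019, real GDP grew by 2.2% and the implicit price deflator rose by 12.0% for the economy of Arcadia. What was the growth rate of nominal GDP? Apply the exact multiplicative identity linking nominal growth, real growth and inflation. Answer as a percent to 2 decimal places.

14.46%

(1 + g_nom) = (1 + g_real)(1 + π) = 1.0220 × 1.1200 = 1.14464.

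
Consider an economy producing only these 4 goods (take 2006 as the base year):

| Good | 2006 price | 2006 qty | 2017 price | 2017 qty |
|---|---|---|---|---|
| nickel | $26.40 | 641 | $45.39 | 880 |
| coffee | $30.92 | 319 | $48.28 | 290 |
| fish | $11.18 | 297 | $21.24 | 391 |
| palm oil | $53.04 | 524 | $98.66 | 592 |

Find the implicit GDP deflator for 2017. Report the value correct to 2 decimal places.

Nominal GDP 2017 = 45.39·880 + 48.28·290 + 21.24·391 + 98.66·592 = 120655.96.
Real GDP 2017 (at 2006 prices) = 26.40·880 + 30.92·290 + 11.18·391 + 53.04·592 = 67969.86.
Deflator = Nominal/Real × 100 = 120655.96/67969.86 × 100 = 177.514.

177.51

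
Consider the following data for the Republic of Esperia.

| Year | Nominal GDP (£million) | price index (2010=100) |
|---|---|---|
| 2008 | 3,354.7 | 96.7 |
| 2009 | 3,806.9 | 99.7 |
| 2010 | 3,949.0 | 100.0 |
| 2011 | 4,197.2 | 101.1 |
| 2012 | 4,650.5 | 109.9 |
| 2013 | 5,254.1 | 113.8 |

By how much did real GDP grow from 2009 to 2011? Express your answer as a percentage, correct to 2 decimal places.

Real GDP 2009 = 3806.9/0.997 = 3818.36.
Real GDP 2011 = 4197.2/1.011 = 4151.53.
Change = 4151.53/3818.36 − 1 = 0.0873.

8.73%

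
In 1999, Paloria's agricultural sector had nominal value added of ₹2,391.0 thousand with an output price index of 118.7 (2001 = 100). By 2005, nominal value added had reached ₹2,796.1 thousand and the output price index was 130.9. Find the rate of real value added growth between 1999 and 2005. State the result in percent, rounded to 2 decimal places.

Deflate each year: 1999 → 2391.0/1.187 = 2014.32; 2005 → 2796.1/1.309 = 2136.06.
So real value added changed by 2136.06/2014.32 − 1 = 0.0604, i.e. 6.04%.

6.04%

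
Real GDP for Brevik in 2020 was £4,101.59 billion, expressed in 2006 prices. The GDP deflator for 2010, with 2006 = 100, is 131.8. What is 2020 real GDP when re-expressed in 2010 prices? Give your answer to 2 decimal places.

Real GDP in 2010 prices = Real GDP in 2006 prices × (P_2010/P_2006) = 4101.59 × 1.318 = 5405.90.

£5,405.90 billion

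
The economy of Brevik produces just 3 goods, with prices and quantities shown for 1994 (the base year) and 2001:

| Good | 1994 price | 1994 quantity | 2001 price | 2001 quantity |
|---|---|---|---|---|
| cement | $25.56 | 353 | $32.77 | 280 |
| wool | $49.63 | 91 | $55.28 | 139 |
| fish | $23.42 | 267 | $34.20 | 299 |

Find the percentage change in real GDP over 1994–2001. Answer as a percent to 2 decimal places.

Real GDP 1994 = Nominal GDP 1994 = 25.56·353 + 49.63·91 + 23.42·267 = 19792.15.
Real GDP 2001 (at 1994 prices) = 25.56·280 + 49.63·139 + 23.42·299 = 21057.95.
Real growth = 21057.95/19792.15 − 1 = 0.0640.

6.40%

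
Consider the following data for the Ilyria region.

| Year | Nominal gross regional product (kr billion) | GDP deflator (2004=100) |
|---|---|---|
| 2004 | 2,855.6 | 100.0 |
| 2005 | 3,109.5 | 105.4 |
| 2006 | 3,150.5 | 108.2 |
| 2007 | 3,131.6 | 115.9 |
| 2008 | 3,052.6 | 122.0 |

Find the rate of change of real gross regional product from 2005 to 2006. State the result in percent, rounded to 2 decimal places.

-1.30%

Real gross regional product 2005 = 3109.5/1.054 = 2950.19.
Real gross regional product 2006 = 3150.5/1.082 = 2911.74.
Change = 2911.74/2950.19 − 1 = -0.0130.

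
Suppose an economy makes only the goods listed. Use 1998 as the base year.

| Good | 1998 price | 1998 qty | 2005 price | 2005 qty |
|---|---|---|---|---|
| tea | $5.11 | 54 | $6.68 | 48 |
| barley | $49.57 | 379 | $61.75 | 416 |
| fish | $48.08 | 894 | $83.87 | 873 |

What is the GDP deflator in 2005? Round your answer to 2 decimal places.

157.90

Nominal GDP 2005 = 6.68·48 + 61.75·416 + 83.87·873 = 99227.15.
Real GDP 2005 (at 1998 prices) = 5.11·48 + 49.57·416 + 48.08·873 = 62840.24.
Deflator = Nominal/Real × 100 = 99227.15/62840.24 × 100 = 157.904.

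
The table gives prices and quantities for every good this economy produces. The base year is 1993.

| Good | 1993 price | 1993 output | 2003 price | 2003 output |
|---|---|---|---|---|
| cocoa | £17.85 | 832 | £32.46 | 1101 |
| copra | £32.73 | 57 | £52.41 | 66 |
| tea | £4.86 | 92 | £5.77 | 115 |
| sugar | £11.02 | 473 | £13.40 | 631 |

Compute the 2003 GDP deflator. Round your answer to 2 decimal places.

Nominal GDP 2003 = 32.46·1101 + 52.41·66 + 5.77·115 + 13.40·631 = 48316.47.
Real GDP 2003 (at 1993 prices) = 17.85·1101 + 32.73·66 + 4.86·115 + 11.02·631 = 29325.55.
Deflator = Nominal/Real × 100 = 48316.47/29325.55 × 100 = 164.759.

164.76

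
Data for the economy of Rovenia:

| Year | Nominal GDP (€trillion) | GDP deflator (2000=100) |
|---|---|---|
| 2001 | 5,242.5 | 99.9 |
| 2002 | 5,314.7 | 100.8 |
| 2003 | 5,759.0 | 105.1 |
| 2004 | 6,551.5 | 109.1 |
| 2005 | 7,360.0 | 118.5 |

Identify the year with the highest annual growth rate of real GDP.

2004

2002: real = 5314.7/1.008 = 5272.52; growth vs 2001 (5247.75) = 0.47%.
2003: real = 5759.0/1.051 = 5479.54; growth vs 2002 (5272.52) = 3.93%.
2004: real = 6551.5/1.091 = 6005.04; growth vs 2003 (5479.54) = 9.59%.
2005: real = 7360.0/1.185 = 6210.97; growth vs 2004 (6005.04) = 3.43%.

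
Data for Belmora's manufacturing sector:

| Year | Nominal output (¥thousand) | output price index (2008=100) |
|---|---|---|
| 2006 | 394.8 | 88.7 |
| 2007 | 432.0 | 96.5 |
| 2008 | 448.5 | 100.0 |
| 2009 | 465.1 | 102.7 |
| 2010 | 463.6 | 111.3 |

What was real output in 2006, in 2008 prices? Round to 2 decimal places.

¥445.10 thousand

Real output 2006 = 394.8 / 0.887 = 445.10.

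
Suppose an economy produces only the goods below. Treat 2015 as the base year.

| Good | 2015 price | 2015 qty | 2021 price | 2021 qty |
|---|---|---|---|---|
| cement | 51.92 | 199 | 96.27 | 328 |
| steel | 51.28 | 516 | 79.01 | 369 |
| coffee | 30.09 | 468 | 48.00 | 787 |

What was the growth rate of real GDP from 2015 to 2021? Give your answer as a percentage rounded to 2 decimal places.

Real GDP 2015 = Nominal GDP 2015 = 51.92·199 + 51.28·516 + 30.09·468 = 50874.68.
Real GDP 2021 (at 2015 prices) = 51.92·328 + 51.28·369 + 30.09·787 = 59632.91.
Real growth = 59632.91/50874.68 − 1 = 0.1722.

17.22%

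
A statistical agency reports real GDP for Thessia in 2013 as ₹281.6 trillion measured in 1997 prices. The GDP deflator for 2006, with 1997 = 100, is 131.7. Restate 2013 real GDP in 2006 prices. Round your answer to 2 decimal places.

Real GDP in 2006 prices = Real GDP in 1997 prices × (P_2006/P_1997) = 281.6 × 1.317 = 370.87.

₹370.87 trillion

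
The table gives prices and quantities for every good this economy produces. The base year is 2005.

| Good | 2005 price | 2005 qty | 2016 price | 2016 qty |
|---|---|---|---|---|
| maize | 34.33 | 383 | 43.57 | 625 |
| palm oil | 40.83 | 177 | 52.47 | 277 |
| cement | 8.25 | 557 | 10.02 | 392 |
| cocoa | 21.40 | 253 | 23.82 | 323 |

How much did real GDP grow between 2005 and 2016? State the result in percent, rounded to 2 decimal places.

Real GDP 2005 = Nominal GDP 2005 = 34.33·383 + 40.83·177 + 8.25·557 + 21.40·253 = 30384.75.
Real GDP 2016 (at 2005 prices) = 34.33·625 + 40.83·277 + 8.25·392 + 21.40·323 = 42912.36.
Real growth = 42912.36/30384.75 − 1 = 0.4123.

41.23%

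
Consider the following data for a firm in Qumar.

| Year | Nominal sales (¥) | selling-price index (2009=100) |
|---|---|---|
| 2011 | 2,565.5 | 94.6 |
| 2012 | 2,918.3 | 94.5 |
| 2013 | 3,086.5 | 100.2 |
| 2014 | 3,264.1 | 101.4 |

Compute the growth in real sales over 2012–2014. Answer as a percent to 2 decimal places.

4.24%

Real sales 2012 = 2918.3/0.945 = 3088.15.
Real sales 2014 = 3264.1/1.014 = 3219.03.
Change = 3219.03/3088.15 − 1 = 0.0424.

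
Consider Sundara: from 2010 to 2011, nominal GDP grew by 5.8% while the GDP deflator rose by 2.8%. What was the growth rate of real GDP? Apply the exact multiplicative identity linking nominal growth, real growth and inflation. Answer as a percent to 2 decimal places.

(1 + g_nom) = (1 + g_real)(1 + π), so g_real = 1.0580 / 1.0280 − 1 = 0.02918.

2.92%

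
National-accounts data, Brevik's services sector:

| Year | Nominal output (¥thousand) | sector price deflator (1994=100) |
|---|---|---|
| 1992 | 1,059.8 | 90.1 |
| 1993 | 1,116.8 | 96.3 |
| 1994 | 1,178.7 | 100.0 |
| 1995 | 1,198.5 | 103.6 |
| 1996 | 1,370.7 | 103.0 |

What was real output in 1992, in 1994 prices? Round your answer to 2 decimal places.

Real output 1992 = 1059.8 / 0.901 = 1176.25.

¥1,176.25 thousand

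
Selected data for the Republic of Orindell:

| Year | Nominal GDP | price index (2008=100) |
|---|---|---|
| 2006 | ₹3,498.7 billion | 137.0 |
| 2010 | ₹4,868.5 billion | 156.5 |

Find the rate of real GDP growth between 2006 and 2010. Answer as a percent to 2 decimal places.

Deflate each year: 2006 → 3498.7/1.370 = 2553.80; 2010 → 4868.5/1.565 = 3110.86.
So real GDP changed by 3110.86/2553.80 − 1 = 0.2181, i.e. 21.81%.

21.81%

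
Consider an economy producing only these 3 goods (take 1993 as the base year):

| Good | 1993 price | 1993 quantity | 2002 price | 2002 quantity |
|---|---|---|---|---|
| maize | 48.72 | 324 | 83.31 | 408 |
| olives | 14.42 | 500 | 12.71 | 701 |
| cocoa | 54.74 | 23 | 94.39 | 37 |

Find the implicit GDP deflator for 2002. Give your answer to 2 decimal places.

144.92

Nominal GDP 2002 = 83.31·408 + 12.71·701 + 94.39·37 = 46392.62.
Real GDP 2002 (at 1993 prices) = 48.72·408 + 14.42·701 + 54.74·37 = 32011.56.
Deflator = Nominal/Real × 100 = 46392.62/32011.56 × 100 = 144.925.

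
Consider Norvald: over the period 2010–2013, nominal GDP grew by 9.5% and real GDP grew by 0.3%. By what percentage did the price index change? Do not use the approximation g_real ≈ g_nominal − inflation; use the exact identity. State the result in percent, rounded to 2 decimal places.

9.17%

(1 + g_nom) = (1 + g_real)(1 + π), so π = 1.0950 / 1.0030 − 1 = 0.09172.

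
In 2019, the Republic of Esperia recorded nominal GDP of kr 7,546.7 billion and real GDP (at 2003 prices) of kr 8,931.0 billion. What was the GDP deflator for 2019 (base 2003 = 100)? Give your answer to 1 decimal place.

84.5

GDP deflator = (Nominal / Real) × 100 = 7546.7 / 8931.0 × 100 = 84.50.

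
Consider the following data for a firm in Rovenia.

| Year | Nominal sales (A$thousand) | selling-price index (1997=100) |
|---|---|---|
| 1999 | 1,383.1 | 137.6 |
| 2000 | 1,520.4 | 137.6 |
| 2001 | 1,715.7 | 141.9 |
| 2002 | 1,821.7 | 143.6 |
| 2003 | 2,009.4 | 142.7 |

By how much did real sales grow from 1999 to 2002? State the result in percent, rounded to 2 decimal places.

26.21%

Real sales 1999 = 1383.1/1.376 = 1005.16.
Real sales 2002 = 1821.7/1.436 = 1268.59.
Change = 1268.59/1005.16 − 1 = 0.2621.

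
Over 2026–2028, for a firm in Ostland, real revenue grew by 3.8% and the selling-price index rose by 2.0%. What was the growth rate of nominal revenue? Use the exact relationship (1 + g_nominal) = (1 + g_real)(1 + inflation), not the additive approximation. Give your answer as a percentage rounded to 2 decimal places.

5.88%

(1 + g_nom) = (1 + g_real)(1 + π) = 1.0380 × 1.0200 = 1.05876.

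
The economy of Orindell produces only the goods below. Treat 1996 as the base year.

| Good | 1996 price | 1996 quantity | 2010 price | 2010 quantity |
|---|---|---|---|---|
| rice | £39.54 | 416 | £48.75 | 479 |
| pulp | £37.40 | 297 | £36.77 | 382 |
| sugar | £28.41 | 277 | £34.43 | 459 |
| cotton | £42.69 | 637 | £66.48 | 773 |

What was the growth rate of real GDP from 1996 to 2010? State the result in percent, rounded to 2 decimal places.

Real GDP 1996 = Nominal GDP 1996 = 39.54·416 + 37.40·297 + 28.41·277 + 42.69·637 = 62619.54.
Real GDP 2010 (at 1996 prices) = 39.54·479 + 37.40·382 + 28.41·459 + 42.69·773 = 79266.02.
Real growth = 79266.02/62619.54 − 1 = 0.2658.

26.58%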